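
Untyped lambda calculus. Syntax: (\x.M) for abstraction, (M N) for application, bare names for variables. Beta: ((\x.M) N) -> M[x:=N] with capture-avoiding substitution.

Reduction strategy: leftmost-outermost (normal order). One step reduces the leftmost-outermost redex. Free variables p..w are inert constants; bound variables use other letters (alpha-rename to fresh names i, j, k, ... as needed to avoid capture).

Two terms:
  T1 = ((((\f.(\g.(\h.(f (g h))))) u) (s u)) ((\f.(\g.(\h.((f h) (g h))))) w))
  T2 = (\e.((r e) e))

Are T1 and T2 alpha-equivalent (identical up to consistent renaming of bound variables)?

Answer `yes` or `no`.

Answer: no

Derivation:
Term 1: ((((\f.(\g.(\h.(f (g h))))) u) (s u)) ((\f.(\g.(\h.((f h) (g h))))) w))
Term 2: (\e.((r e) e))
Alpha-equivalence: compare structure up to binder renaming.
Result: False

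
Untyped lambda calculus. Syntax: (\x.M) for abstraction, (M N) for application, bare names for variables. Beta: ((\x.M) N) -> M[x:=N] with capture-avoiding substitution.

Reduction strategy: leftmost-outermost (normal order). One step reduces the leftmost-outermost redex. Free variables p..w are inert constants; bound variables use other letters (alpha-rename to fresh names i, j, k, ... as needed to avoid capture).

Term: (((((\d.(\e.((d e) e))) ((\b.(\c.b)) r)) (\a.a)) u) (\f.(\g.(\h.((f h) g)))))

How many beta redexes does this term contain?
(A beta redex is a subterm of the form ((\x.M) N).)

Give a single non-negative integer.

Answer: 2

Derivation:
Term: (((((\d.(\e.((d e) e))) ((\b.(\c.b)) r)) (\a.a)) u) (\f.(\g.(\h.((f h) g)))))
  Redex: ((\d.(\e.((d e) e))) ((\b.(\c.b)) r))
  Redex: ((\b.(\c.b)) r)
Total redexes: 2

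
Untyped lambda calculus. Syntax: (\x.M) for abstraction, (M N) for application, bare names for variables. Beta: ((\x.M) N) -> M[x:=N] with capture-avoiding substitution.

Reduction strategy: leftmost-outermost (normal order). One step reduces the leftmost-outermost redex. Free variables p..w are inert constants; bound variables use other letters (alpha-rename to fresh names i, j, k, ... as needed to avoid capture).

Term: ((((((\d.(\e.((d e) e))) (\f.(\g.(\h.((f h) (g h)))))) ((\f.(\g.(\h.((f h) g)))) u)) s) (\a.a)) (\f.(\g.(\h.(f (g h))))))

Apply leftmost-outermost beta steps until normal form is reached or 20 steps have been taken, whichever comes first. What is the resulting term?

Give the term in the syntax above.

Step 0: ((((((\d.(\e.((d e) e))) (\f.(\g.(\h.((f h) (g h)))))) ((\f.(\g.(\h.((f h) g)))) u)) s) (\a.a)) (\f.(\g.(\h.(f (g h))))))
Step 1: (((((\e.(((\f.(\g.(\h.((f h) (g h))))) e) e)) ((\f.(\g.(\h.((f h) g)))) u)) s) (\a.a)) (\f.(\g.(\h.(f (g h))))))
Step 2: ((((((\f.(\g.(\h.((f h) (g h))))) ((\f.(\g.(\h.((f h) g)))) u)) ((\f.(\g.(\h.((f h) g)))) u)) s) (\a.a)) (\f.(\g.(\h.(f (g h))))))
Step 3: (((((\g.(\h.((((\f.(\g.(\h.((f h) g)))) u) h) (g h)))) ((\f.(\g.(\h.((f h) g)))) u)) s) (\a.a)) (\f.(\g.(\h.(f (g h))))))
Step 4: ((((\h.((((\f.(\g.(\h.((f h) g)))) u) h) (((\f.(\g.(\h.((f h) g)))) u) h))) s) (\a.a)) (\f.(\g.(\h.(f (g h))))))
Step 5: ((((((\f.(\g.(\h.((f h) g)))) u) s) (((\f.(\g.(\h.((f h) g)))) u) s)) (\a.a)) (\f.(\g.(\h.(f (g h))))))
Step 6: (((((\g.(\h.((u h) g))) s) (((\f.(\g.(\h.((f h) g)))) u) s)) (\a.a)) (\f.(\g.(\h.(f (g h))))))
Step 7: ((((\h.((u h) s)) (((\f.(\g.(\h.((f h) g)))) u) s)) (\a.a)) (\f.(\g.(\h.(f (g h))))))
Step 8: ((((u (((\f.(\g.(\h.((f h) g)))) u) s)) s) (\a.a)) (\f.(\g.(\h.(f (g h))))))
Step 9: ((((u ((\g.(\h.((u h) g))) s)) s) (\a.a)) (\f.(\g.(\h.(f (g h))))))
Step 10: ((((u (\h.((u h) s))) s) (\a.a)) (\f.(\g.(\h.(f (g h))))))

Answer: ((((u (\h.((u h) s))) s) (\a.a)) (\f.(\g.(\h.(f (g h))))))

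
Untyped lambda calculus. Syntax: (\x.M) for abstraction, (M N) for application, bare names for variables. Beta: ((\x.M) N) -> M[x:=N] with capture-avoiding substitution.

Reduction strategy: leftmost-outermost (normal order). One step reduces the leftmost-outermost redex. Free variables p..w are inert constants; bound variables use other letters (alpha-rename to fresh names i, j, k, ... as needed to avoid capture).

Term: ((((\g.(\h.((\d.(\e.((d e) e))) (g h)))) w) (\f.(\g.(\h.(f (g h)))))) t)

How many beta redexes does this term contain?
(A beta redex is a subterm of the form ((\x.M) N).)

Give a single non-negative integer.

Answer: 2

Derivation:
Term: ((((\g.(\h.((\d.(\e.((d e) e))) (g h)))) w) (\f.(\g.(\h.(f (g h)))))) t)
  Redex: ((\g.(\h.((\d.(\e.((d e) e))) (g h)))) w)
  Redex: ((\d.(\e.((d e) e))) (g h))
Total redexes: 2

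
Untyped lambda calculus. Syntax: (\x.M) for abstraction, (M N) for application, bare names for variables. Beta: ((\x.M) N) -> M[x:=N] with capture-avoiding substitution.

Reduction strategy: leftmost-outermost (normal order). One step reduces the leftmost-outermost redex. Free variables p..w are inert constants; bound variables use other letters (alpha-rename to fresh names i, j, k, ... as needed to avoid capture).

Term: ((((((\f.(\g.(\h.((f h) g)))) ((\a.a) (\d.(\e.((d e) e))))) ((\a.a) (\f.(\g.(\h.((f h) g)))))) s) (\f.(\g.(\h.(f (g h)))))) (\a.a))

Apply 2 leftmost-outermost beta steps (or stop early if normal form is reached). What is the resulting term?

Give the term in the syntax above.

Answer: ((((\h.((((\a.a) (\d.(\e.((d e) e)))) h) ((\a.a) (\f.(\g.(\h.((f h) g))))))) s) (\f.(\g.(\h.(f (g h)))))) (\a.a))

Derivation:
Step 0: ((((((\f.(\g.(\h.((f h) g)))) ((\a.a) (\d.(\e.((d e) e))))) ((\a.a) (\f.(\g.(\h.((f h) g)))))) s) (\f.(\g.(\h.(f (g h)))))) (\a.a))
Step 1: (((((\g.(\h.((((\a.a) (\d.(\e.((d e) e)))) h) g))) ((\a.a) (\f.(\g.(\h.((f h) g)))))) s) (\f.(\g.(\h.(f (g h)))))) (\a.a))
Step 2: ((((\h.((((\a.a) (\d.(\e.((d e) e)))) h) ((\a.a) (\f.(\g.(\h.((f h) g))))))) s) (\f.(\g.(\h.(f (g h)))))) (\a.a))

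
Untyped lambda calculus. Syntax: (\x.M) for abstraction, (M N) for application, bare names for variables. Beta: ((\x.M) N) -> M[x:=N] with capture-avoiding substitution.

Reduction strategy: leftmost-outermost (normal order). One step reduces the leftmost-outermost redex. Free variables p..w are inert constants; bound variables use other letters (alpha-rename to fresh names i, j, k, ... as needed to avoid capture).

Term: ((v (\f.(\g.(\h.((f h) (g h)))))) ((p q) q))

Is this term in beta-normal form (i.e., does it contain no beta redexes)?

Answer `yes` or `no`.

Term: ((v (\f.(\g.(\h.((f h) (g h)))))) ((p q) q))
No beta redexes found.

Answer: yes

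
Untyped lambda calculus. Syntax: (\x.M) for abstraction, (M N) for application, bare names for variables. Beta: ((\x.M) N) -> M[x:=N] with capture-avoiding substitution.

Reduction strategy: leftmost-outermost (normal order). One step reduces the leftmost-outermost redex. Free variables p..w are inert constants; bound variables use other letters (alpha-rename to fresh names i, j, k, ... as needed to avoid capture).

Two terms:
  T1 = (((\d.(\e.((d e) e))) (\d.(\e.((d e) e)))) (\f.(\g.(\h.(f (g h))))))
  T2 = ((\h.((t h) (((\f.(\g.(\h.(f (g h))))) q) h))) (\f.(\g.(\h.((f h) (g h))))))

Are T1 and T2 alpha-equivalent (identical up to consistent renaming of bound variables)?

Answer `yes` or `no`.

Term 1: (((\d.(\e.((d e) e))) (\d.(\e.((d e) e)))) (\f.(\g.(\h.(f (g h))))))
Term 2: ((\h.((t h) (((\f.(\g.(\h.(f (g h))))) q) h))) (\f.(\g.(\h.((f h) (g h))))))
Alpha-equivalence: compare structure up to binder renaming.
Result: False

Answer: no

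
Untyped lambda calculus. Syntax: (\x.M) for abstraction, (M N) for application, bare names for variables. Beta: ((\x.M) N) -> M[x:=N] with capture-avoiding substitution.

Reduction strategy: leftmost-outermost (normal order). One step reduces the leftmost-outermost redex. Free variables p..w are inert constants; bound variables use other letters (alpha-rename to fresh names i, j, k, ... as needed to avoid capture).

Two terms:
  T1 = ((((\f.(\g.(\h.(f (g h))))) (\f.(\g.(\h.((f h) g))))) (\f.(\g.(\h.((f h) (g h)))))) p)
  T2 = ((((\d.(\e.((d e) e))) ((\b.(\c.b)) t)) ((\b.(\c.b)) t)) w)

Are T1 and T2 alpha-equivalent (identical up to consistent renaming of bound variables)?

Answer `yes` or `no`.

Term 1: ((((\f.(\g.(\h.(f (g h))))) (\f.(\g.(\h.((f h) g))))) (\f.(\g.(\h.((f h) (g h)))))) p)
Term 2: ((((\d.(\e.((d e) e))) ((\b.(\c.b)) t)) ((\b.(\c.b)) t)) w)
Alpha-equivalence: compare structure up to binder renaming.
Result: False

Answer: no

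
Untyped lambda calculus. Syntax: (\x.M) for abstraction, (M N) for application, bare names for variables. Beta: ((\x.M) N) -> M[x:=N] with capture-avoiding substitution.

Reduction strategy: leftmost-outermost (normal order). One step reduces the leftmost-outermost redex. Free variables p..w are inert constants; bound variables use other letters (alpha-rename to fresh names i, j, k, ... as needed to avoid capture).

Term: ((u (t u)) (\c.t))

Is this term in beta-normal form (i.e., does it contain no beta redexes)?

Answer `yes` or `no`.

Answer: yes

Derivation:
Term: ((u (t u)) (\c.t))
No beta redexes found.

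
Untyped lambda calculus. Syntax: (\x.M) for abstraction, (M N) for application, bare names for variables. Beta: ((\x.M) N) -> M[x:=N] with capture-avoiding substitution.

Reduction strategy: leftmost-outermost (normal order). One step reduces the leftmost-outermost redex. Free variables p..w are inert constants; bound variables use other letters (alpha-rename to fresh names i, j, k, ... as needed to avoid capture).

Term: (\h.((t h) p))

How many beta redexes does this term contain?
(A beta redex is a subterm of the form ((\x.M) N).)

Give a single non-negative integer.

Answer: 0

Derivation:
Term: (\h.((t h) p))
  (no redexes)
Total redexes: 0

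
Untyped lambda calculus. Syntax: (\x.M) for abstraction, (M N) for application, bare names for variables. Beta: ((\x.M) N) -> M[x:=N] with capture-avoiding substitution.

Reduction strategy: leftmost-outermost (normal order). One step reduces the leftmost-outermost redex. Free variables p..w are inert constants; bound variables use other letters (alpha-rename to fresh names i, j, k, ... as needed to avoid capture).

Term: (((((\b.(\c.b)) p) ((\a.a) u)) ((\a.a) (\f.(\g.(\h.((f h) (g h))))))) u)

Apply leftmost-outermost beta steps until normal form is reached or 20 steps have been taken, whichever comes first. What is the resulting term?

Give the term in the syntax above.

Answer: ((p (\f.(\g.(\h.((f h) (g h)))))) u)

Derivation:
Step 0: (((((\b.(\c.b)) p) ((\a.a) u)) ((\a.a) (\f.(\g.(\h.((f h) (g h))))))) u)
Step 1: ((((\c.p) ((\a.a) u)) ((\a.a) (\f.(\g.(\h.((f h) (g h))))))) u)
Step 2: ((p ((\a.a) (\f.(\g.(\h.((f h) (g h))))))) u)
Step 3: ((p (\f.(\g.(\h.((f h) (g h)))))) u)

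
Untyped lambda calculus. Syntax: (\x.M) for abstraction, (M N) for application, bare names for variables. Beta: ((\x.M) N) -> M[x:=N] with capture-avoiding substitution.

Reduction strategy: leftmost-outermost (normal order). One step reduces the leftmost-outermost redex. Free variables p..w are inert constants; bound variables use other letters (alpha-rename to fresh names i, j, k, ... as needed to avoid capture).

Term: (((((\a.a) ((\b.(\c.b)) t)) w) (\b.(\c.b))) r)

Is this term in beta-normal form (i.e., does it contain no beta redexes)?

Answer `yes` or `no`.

Answer: no

Derivation:
Term: (((((\a.a) ((\b.(\c.b)) t)) w) (\b.(\c.b))) r)
Found 2 beta redex(es).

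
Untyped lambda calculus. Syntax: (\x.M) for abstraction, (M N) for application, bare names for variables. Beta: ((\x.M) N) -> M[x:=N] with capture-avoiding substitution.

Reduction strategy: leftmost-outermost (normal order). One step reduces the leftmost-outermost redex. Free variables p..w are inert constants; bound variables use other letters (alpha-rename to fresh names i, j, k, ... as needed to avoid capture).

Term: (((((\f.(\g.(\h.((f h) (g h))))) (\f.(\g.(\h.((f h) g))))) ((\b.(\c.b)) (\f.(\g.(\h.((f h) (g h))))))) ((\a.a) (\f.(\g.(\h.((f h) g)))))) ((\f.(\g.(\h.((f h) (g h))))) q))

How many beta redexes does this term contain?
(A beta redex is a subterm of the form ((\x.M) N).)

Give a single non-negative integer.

Answer: 4

Derivation:
Term: (((((\f.(\g.(\h.((f h) (g h))))) (\f.(\g.(\h.((f h) g))))) ((\b.(\c.b)) (\f.(\g.(\h.((f h) (g h))))))) ((\a.a) (\f.(\g.(\h.((f h) g)))))) ((\f.(\g.(\h.((f h) (g h))))) q))
  Redex: ((\f.(\g.(\h.((f h) (g h))))) (\f.(\g.(\h.((f h) g)))))
  Redex: ((\b.(\c.b)) (\f.(\g.(\h.((f h) (g h))))))
  Redex: ((\a.a) (\f.(\g.(\h.((f h) g)))))
  Redex: ((\f.(\g.(\h.((f h) (g h))))) q)
Total redexes: 4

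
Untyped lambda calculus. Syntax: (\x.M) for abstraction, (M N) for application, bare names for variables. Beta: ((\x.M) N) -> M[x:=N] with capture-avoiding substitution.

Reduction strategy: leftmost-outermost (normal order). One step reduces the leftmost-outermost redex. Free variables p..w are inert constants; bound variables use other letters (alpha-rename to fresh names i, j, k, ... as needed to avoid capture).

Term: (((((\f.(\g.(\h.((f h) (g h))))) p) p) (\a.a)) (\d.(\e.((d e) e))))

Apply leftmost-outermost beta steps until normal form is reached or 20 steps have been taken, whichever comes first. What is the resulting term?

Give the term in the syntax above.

Answer: (((p (\a.a)) (p (\a.a))) (\d.(\e.((d e) e))))

Derivation:
Step 0: (((((\f.(\g.(\h.((f h) (g h))))) p) p) (\a.a)) (\d.(\e.((d e) e))))
Step 1: ((((\g.(\h.((p h) (g h)))) p) (\a.a)) (\d.(\e.((d e) e))))
Step 2: (((\h.((p h) (p h))) (\a.a)) (\d.(\e.((d e) e))))
Step 3: (((p (\a.a)) (p (\a.a))) (\d.(\e.((d e) e))))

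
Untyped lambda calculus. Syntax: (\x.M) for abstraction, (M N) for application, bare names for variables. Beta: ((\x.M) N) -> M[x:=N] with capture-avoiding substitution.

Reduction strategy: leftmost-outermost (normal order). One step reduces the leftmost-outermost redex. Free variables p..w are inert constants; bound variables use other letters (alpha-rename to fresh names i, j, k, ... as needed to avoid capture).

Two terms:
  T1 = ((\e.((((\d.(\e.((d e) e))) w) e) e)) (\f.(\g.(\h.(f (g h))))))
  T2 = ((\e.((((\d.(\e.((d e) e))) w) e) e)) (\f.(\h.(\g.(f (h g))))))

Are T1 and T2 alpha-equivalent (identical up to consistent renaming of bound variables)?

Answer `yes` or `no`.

Answer: yes

Derivation:
Term 1: ((\e.((((\d.(\e.((d e) e))) w) e) e)) (\f.(\g.(\h.(f (g h))))))
Term 2: ((\e.((((\d.(\e.((d e) e))) w) e) e)) (\f.(\h.(\g.(f (h g))))))
Alpha-equivalence: compare structure up to binder renaming.
Result: True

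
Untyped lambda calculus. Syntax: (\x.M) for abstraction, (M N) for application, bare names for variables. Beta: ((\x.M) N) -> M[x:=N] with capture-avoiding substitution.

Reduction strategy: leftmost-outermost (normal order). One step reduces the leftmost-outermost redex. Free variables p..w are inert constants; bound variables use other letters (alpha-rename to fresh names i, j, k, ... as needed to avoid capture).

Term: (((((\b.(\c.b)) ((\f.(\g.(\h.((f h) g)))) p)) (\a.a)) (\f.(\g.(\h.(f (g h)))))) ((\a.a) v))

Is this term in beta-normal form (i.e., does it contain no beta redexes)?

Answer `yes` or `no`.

Answer: no

Derivation:
Term: (((((\b.(\c.b)) ((\f.(\g.(\h.((f h) g)))) p)) (\a.a)) (\f.(\g.(\h.(f (g h)))))) ((\a.a) v))
Found 3 beta redex(es).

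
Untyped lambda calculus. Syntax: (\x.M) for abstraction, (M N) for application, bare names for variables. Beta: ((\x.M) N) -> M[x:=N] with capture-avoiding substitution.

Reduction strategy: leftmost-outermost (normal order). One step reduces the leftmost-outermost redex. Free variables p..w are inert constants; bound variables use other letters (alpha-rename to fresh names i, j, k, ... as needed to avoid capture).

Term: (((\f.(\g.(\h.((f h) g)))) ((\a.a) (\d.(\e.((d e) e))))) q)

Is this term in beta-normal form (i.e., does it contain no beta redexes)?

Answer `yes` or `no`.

Term: (((\f.(\g.(\h.((f h) g)))) ((\a.a) (\d.(\e.((d e) e))))) q)
Found 2 beta redex(es).

Answer: no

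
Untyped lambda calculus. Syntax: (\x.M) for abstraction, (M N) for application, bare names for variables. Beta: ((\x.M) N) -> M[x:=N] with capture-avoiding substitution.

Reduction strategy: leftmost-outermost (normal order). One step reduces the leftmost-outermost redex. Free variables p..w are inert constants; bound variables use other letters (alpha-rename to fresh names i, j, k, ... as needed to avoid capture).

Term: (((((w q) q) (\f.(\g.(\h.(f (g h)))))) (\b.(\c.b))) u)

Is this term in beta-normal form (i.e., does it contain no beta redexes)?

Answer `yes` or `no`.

Term: (((((w q) q) (\f.(\g.(\h.(f (g h)))))) (\b.(\c.b))) u)
No beta redexes found.

Answer: yes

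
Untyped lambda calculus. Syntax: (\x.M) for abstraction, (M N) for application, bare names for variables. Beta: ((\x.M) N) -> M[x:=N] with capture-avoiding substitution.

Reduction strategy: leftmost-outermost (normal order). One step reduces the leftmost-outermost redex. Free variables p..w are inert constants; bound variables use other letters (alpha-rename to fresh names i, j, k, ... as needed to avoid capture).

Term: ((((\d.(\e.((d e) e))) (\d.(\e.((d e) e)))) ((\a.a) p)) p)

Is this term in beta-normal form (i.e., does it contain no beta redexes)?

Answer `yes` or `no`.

Answer: no

Derivation:
Term: ((((\d.(\e.((d e) e))) (\d.(\e.((d e) e)))) ((\a.a) p)) p)
Found 2 beta redex(es).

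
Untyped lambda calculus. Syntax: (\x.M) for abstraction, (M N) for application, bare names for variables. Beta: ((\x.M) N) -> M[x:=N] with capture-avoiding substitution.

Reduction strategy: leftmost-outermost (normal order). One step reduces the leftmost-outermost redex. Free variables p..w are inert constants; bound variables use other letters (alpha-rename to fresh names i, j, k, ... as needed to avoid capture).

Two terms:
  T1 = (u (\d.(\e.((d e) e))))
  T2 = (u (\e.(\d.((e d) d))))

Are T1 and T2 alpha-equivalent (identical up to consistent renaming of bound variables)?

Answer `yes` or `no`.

Term 1: (u (\d.(\e.((d e) e))))
Term 2: (u (\e.(\d.((e d) d))))
Alpha-equivalence: compare structure up to binder renaming.
Result: True

Answer: yes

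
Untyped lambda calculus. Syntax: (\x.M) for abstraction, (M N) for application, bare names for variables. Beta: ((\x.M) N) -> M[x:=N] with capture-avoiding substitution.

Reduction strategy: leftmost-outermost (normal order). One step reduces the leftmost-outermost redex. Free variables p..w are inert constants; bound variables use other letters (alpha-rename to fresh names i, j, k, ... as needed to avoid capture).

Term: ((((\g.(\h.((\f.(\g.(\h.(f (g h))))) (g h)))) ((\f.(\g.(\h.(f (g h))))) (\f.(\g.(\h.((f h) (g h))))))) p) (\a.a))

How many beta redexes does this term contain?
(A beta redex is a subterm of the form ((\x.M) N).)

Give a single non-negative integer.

Answer: 3

Derivation:
Term: ((((\g.(\h.((\f.(\g.(\h.(f (g h))))) (g h)))) ((\f.(\g.(\h.(f (g h))))) (\f.(\g.(\h.((f h) (g h))))))) p) (\a.a))
  Redex: ((\g.(\h.((\f.(\g.(\h.(f (g h))))) (g h)))) ((\f.(\g.(\h.(f (g h))))) (\f.(\g.(\h.((f h) (g h)))))))
  Redex: ((\f.(\g.(\h.(f (g h))))) (g h))
  Redex: ((\f.(\g.(\h.(f (g h))))) (\f.(\g.(\h.((f h) (g h))))))
Total redexes: 3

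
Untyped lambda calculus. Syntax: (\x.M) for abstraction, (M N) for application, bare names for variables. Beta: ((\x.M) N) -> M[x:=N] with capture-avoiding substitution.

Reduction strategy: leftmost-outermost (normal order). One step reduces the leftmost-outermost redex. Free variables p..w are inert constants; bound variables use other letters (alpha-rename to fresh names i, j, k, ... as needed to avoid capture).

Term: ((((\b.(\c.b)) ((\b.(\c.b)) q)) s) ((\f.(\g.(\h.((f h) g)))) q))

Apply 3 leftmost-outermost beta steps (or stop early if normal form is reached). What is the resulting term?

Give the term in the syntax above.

Step 0: ((((\b.(\c.b)) ((\b.(\c.b)) q)) s) ((\f.(\g.(\h.((f h) g)))) q))
Step 1: (((\c.((\b.(\c.b)) q)) s) ((\f.(\g.(\h.((f h) g)))) q))
Step 2: (((\b.(\c.b)) q) ((\f.(\g.(\h.((f h) g)))) q))
Step 3: ((\c.q) ((\f.(\g.(\h.((f h) g)))) q))

Answer: ((\c.q) ((\f.(\g.(\h.((f h) g)))) q))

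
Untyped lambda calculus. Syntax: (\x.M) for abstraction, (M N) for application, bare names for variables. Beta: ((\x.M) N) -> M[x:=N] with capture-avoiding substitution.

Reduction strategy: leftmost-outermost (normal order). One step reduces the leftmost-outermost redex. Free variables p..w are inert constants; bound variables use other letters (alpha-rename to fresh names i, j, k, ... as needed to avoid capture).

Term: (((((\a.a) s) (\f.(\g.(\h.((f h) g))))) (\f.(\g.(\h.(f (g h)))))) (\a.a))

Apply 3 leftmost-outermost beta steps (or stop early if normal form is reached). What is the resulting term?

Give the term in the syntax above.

Step 0: (((((\a.a) s) (\f.(\g.(\h.((f h) g))))) (\f.(\g.(\h.(f (g h)))))) (\a.a))
Step 1: (((s (\f.(\g.(\h.((f h) g))))) (\f.(\g.(\h.(f (g h)))))) (\a.a))
Step 2: (normal form reached)

Answer: (((s (\f.(\g.(\h.((f h) g))))) (\f.(\g.(\h.(f (g h)))))) (\a.a))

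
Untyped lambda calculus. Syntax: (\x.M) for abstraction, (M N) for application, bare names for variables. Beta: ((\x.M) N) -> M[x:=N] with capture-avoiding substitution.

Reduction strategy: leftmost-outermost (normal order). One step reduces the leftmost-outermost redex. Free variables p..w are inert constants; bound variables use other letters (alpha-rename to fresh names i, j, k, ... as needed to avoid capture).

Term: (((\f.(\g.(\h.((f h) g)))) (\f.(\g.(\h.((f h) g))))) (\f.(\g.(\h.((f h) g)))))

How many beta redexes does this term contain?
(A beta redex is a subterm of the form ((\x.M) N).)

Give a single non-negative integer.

Term: (((\f.(\g.(\h.((f h) g)))) (\f.(\g.(\h.((f h) g))))) (\f.(\g.(\h.((f h) g)))))
  Redex: ((\f.(\g.(\h.((f h) g)))) (\f.(\g.(\h.((f h) g)))))
Total redexes: 1

Answer: 1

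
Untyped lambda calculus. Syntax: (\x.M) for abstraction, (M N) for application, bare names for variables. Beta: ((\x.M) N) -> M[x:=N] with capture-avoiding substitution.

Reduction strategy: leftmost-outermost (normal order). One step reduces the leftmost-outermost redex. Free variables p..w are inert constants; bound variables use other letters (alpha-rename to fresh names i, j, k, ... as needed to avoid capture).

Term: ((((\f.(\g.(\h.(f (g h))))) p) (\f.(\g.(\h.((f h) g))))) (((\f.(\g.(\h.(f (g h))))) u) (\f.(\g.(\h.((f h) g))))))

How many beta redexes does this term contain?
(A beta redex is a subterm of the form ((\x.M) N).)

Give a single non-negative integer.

Answer: 2

Derivation:
Term: ((((\f.(\g.(\h.(f (g h))))) p) (\f.(\g.(\h.((f h) g))))) (((\f.(\g.(\h.(f (g h))))) u) (\f.(\g.(\h.((f h) g))))))
  Redex: ((\f.(\g.(\h.(f (g h))))) p)
  Redex: ((\f.(\g.(\h.(f (g h))))) u)
Total redexes: 2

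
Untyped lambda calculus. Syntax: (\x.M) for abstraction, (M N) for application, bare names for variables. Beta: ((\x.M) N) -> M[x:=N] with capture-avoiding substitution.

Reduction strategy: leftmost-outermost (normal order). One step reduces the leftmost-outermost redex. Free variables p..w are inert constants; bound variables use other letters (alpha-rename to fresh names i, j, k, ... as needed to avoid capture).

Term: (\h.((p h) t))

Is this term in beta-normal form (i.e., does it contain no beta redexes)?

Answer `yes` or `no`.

Answer: yes

Derivation:
Term: (\h.((p h) t))
No beta redexes found.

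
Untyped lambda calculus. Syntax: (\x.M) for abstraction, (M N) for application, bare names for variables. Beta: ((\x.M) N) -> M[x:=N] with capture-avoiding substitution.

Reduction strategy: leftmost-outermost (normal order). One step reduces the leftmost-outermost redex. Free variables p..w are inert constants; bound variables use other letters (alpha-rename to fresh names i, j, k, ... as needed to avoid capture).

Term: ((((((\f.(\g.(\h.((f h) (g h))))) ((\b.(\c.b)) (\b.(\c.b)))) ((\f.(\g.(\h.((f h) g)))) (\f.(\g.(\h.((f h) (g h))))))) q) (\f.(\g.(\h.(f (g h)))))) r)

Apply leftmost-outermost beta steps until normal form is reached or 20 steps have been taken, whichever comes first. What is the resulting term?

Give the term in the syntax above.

Answer: (\h.((r h) (q h)))

Derivation:
Step 0: ((((((\f.(\g.(\h.((f h) (g h))))) ((\b.(\c.b)) (\b.(\c.b)))) ((\f.(\g.(\h.((f h) g)))) (\f.(\g.(\h.((f h) (g h))))))) q) (\f.(\g.(\h.(f (g h)))))) r)
Step 1: (((((\g.(\h.((((\b.(\c.b)) (\b.(\c.b))) h) (g h)))) ((\f.(\g.(\h.((f h) g)))) (\f.(\g.(\h.((f h) (g h))))))) q) (\f.(\g.(\h.(f (g h)))))) r)
Step 2: ((((\h.((((\b.(\c.b)) (\b.(\c.b))) h) (((\f.(\g.(\h.((f h) g)))) (\f.(\g.(\h.((f h) (g h)))))) h))) q) (\f.(\g.(\h.(f (g h)))))) r)
Step 3: ((((((\b.(\c.b)) (\b.(\c.b))) q) (((\f.(\g.(\h.((f h) g)))) (\f.(\g.(\h.((f h) (g h)))))) q)) (\f.(\g.(\h.(f (g h)))))) r)
Step 4: (((((\c.(\b.(\c.b))) q) (((\f.(\g.(\h.((f h) g)))) (\f.(\g.(\h.((f h) (g h)))))) q)) (\f.(\g.(\h.(f (g h)))))) r)
Step 5: ((((\b.(\c.b)) (((\f.(\g.(\h.((f h) g)))) (\f.(\g.(\h.((f h) (g h)))))) q)) (\f.(\g.(\h.(f (g h)))))) r)
Step 6: (((\c.(((\f.(\g.(\h.((f h) g)))) (\f.(\g.(\h.((f h) (g h)))))) q)) (\f.(\g.(\h.(f (g h)))))) r)
Step 7: ((((\f.(\g.(\h.((f h) g)))) (\f.(\g.(\h.((f h) (g h)))))) q) r)
Step 8: (((\g.(\h.(((\f.(\g.(\h.((f h) (g h))))) h) g))) q) r)
Step 9: ((\h.(((\f.(\g.(\h.((f h) (g h))))) h) q)) r)
Step 10: (((\f.(\g.(\h.((f h) (g h))))) r) q)
Step 11: ((\g.(\h.((r h) (g h)))) q)
Step 12: (\h.((r h) (q h)))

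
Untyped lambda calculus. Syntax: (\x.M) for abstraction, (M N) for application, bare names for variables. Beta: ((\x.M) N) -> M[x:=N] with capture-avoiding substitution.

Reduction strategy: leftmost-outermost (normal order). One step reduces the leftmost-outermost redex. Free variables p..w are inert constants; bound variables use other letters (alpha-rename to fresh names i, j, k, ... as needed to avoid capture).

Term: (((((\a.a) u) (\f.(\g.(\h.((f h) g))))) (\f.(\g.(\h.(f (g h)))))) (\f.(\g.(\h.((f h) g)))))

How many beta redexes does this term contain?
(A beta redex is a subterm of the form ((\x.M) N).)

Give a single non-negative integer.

Term: (((((\a.a) u) (\f.(\g.(\h.((f h) g))))) (\f.(\g.(\h.(f (g h)))))) (\f.(\g.(\h.((f h) g)))))
  Redex: ((\a.a) u)
Total redexes: 1

Answer: 1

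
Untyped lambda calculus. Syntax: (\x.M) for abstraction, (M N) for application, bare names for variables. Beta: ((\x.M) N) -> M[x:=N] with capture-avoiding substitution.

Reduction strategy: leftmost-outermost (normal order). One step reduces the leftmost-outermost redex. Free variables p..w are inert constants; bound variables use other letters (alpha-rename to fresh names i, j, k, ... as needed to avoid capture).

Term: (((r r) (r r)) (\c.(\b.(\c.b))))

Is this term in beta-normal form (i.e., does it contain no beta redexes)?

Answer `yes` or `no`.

Answer: yes

Derivation:
Term: (((r r) (r r)) (\c.(\b.(\c.b))))
No beta redexes found.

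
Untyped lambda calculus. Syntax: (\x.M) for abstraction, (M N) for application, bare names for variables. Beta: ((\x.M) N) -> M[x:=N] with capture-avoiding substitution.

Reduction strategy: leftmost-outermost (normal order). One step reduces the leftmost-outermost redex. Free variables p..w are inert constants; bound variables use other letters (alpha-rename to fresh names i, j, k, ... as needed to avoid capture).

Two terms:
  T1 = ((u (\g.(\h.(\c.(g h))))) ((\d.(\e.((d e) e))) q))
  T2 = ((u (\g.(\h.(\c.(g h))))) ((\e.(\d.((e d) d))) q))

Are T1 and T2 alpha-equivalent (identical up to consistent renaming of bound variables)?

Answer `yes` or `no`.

Answer: yes

Derivation:
Term 1: ((u (\g.(\h.(\c.(g h))))) ((\d.(\e.((d e) e))) q))
Term 2: ((u (\g.(\h.(\c.(g h))))) ((\e.(\d.((e d) d))) q))
Alpha-equivalence: compare structure up to binder renaming.
Result: True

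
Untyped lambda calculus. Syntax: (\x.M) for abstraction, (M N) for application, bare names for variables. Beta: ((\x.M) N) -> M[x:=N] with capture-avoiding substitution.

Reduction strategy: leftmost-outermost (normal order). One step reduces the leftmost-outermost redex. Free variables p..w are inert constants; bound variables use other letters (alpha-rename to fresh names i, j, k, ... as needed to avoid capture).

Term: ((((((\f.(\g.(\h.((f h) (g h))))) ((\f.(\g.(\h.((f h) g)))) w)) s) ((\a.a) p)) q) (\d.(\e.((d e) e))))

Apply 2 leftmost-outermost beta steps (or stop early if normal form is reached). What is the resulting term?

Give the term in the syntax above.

Step 0: ((((((\f.(\g.(\h.((f h) (g h))))) ((\f.(\g.(\h.((f h) g)))) w)) s) ((\a.a) p)) q) (\d.(\e.((d e) e))))
Step 1: (((((\g.(\h.((((\f.(\g.(\h.((f h) g)))) w) h) (g h)))) s) ((\a.a) p)) q) (\d.(\e.((d e) e))))
Step 2: ((((\h.((((\f.(\g.(\h.((f h) g)))) w) h) (s h))) ((\a.a) p)) q) (\d.(\e.((d e) e))))

Answer: ((((\h.((((\f.(\g.(\h.((f h) g)))) w) h) (s h))) ((\a.a) p)) q) (\d.(\e.((d e) e))))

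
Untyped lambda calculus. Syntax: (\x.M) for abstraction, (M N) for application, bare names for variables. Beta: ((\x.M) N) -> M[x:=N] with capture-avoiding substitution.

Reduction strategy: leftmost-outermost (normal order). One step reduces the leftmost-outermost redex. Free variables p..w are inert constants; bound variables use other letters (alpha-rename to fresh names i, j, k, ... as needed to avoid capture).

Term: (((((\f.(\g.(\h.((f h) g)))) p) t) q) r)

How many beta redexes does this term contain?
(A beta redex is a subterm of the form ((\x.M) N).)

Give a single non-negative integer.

Answer: 1

Derivation:
Term: (((((\f.(\g.(\h.((f h) g)))) p) t) q) r)
  Redex: ((\f.(\g.(\h.((f h) g)))) p)
Total redexes: 1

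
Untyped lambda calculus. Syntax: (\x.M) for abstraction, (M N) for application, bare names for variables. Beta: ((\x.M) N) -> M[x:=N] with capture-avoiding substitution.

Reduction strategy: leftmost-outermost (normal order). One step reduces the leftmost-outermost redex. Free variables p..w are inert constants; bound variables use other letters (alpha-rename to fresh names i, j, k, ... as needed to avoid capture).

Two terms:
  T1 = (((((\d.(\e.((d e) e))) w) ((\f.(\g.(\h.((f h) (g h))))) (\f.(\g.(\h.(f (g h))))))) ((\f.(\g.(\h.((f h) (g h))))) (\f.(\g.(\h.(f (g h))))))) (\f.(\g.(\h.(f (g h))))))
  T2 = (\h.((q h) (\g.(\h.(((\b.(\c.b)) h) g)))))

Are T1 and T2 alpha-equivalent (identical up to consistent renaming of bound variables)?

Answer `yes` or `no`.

Term 1: (((((\d.(\e.((d e) e))) w) ((\f.(\g.(\h.((f h) (g h))))) (\f.(\g.(\h.(f (g h))))))) ((\f.(\g.(\h.((f h) (g h))))) (\f.(\g.(\h.(f (g h))))))) (\f.(\g.(\h.(f (g h))))))
Term 2: (\h.((q h) (\g.(\h.(((\b.(\c.b)) h) g)))))
Alpha-equivalence: compare structure up to binder renaming.
Result: False

Answer: no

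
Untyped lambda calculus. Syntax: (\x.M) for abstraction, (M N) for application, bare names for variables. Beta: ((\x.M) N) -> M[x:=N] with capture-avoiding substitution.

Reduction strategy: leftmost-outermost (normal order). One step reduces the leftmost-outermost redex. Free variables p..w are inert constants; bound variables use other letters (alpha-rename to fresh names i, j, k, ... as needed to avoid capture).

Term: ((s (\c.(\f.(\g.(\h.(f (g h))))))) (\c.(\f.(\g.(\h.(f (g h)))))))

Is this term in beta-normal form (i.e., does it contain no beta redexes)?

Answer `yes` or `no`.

Term: ((s (\c.(\f.(\g.(\h.(f (g h))))))) (\c.(\f.(\g.(\h.(f (g h)))))))
No beta redexes found.

Answer: yes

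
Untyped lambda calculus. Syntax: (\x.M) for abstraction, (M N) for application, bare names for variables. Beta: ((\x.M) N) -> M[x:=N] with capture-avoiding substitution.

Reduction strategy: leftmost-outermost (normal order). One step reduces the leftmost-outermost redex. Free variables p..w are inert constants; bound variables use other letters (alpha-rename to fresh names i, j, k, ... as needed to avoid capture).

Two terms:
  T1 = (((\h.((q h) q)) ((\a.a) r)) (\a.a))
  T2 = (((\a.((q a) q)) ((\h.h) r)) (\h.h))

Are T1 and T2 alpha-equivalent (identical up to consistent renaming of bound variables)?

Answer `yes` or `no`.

Term 1: (((\h.((q h) q)) ((\a.a) r)) (\a.a))
Term 2: (((\a.((q a) q)) ((\h.h) r)) (\h.h))
Alpha-equivalence: compare structure up to binder renaming.
Result: True

Answer: yes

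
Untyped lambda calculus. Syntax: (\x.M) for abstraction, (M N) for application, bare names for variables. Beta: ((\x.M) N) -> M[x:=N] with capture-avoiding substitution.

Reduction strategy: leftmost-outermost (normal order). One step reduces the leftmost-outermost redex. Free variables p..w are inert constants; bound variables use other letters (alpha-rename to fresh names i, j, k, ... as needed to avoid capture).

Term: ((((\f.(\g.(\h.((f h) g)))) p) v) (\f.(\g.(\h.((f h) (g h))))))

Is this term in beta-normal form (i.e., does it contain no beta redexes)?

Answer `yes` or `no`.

Answer: no

Derivation:
Term: ((((\f.(\g.(\h.((f h) g)))) p) v) (\f.(\g.(\h.((f h) (g h))))))
Found 1 beta redex(es).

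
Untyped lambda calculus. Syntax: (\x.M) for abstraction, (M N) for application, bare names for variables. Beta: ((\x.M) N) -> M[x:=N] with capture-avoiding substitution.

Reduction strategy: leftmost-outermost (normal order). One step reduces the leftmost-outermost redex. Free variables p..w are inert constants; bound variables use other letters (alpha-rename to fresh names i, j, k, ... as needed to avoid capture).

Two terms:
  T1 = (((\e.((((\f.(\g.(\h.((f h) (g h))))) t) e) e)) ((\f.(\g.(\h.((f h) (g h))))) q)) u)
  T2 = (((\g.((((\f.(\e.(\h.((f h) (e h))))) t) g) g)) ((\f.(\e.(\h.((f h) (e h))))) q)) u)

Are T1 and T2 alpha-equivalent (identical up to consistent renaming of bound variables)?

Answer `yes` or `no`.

Term 1: (((\e.((((\f.(\g.(\h.((f h) (g h))))) t) e) e)) ((\f.(\g.(\h.((f h) (g h))))) q)) u)
Term 2: (((\g.((((\f.(\e.(\h.((f h) (e h))))) t) g) g)) ((\f.(\e.(\h.((f h) (e h))))) q)) u)
Alpha-equivalence: compare structure up to binder renaming.
Result: True

Answer: yes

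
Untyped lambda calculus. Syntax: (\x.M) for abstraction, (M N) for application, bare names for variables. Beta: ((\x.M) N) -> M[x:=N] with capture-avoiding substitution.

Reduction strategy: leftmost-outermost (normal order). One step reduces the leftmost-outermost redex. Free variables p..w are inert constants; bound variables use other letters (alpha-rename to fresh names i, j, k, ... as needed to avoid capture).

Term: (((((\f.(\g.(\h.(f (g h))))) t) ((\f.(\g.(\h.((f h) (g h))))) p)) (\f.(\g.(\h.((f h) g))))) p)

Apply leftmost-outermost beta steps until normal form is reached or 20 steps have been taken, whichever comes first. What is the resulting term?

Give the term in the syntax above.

Step 0: (((((\f.(\g.(\h.(f (g h))))) t) ((\f.(\g.(\h.((f h) (g h))))) p)) (\f.(\g.(\h.((f h) g))))) p)
Step 1: ((((\g.(\h.(t (g h)))) ((\f.(\g.(\h.((f h) (g h))))) p)) (\f.(\g.(\h.((f h) g))))) p)
Step 2: (((\h.(t (((\f.(\g.(\h.((f h) (g h))))) p) h))) (\f.(\g.(\h.((f h) g))))) p)
Step 3: ((t (((\f.(\g.(\h.((f h) (g h))))) p) (\f.(\g.(\h.((f h) g)))))) p)
Step 4: ((t ((\g.(\h.((p h) (g h)))) (\f.(\g.(\h.((f h) g)))))) p)
Step 5: ((t (\h.((p h) ((\f.(\g.(\h.((f h) g)))) h)))) p)
Step 6: ((t (\h.((p h) (\g.(\i.((h i) g)))))) p)

Answer: ((t (\h.((p h) (\g.(\i.((h i) g)))))) p)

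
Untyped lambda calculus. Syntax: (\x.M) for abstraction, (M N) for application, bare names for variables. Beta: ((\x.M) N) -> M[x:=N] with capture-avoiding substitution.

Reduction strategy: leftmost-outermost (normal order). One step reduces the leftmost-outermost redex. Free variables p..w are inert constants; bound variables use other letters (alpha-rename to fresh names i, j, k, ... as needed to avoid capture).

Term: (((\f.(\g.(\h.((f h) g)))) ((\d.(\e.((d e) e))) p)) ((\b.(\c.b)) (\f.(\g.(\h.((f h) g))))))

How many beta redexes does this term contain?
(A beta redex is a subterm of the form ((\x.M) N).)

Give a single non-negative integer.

Term: (((\f.(\g.(\h.((f h) g)))) ((\d.(\e.((d e) e))) p)) ((\b.(\c.b)) (\f.(\g.(\h.((f h) g))))))
  Redex: ((\f.(\g.(\h.((f h) g)))) ((\d.(\e.((d e) e))) p))
  Redex: ((\d.(\e.((d e) e))) p)
  Redex: ((\b.(\c.b)) (\f.(\g.(\h.((f h) g)))))
Total redexes: 3

Answer: 3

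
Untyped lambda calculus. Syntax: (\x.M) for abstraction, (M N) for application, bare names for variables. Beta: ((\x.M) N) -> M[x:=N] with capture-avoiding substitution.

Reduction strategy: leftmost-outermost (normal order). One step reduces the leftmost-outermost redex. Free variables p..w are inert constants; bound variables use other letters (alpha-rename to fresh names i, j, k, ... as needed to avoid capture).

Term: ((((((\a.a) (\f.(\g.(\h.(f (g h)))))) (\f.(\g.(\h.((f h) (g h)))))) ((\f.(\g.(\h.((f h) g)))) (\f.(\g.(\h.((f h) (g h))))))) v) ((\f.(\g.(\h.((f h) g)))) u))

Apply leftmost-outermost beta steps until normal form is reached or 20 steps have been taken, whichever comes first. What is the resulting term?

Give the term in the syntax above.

Answer: (\h.((h (\i.((u i) h))) (v (\i.((u i) h)))))

Derivation:
Step 0: ((((((\a.a) (\f.(\g.(\h.(f (g h)))))) (\f.(\g.(\h.((f h) (g h)))))) ((\f.(\g.(\h.((f h) g)))) (\f.(\g.(\h.((f h) (g h))))))) v) ((\f.(\g.(\h.((f h) g)))) u))
Step 1: (((((\f.(\g.(\h.(f (g h))))) (\f.(\g.(\h.((f h) (g h)))))) ((\f.(\g.(\h.((f h) g)))) (\f.(\g.(\h.((f h) (g h))))))) v) ((\f.(\g.(\h.((f h) g)))) u))
Step 2: ((((\g.(\h.((\f.(\g.(\h.((f h) (g h))))) (g h)))) ((\f.(\g.(\h.((f h) g)))) (\f.(\g.(\h.((f h) (g h))))))) v) ((\f.(\g.(\h.((f h) g)))) u))
Step 3: (((\h.((\f.(\g.(\h.((f h) (g h))))) (((\f.(\g.(\h.((f h) g)))) (\f.(\g.(\h.((f h) (g h)))))) h))) v) ((\f.(\g.(\h.((f h) g)))) u))
Step 4: (((\f.(\g.(\h.((f h) (g h))))) (((\f.(\g.(\h.((f h) g)))) (\f.(\g.(\h.((f h) (g h)))))) v)) ((\f.(\g.(\h.((f h) g)))) u))
Step 5: ((\g.(\h.(((((\f.(\g.(\h.((f h) g)))) (\f.(\g.(\h.((f h) (g h)))))) v) h) (g h)))) ((\f.(\g.(\h.((f h) g)))) u))
Step 6: (\h.(((((\f.(\g.(\h.((f h) g)))) (\f.(\g.(\h.((f h) (g h)))))) v) h) (((\f.(\g.(\h.((f h) g)))) u) h)))
Step 7: (\h.((((\g.(\h.(((\f.(\g.(\h.((f h) (g h))))) h) g))) v) h) (((\f.(\g.(\h.((f h) g)))) u) h)))
Step 8: (\h.(((\h.(((\f.(\g.(\h.((f h) (g h))))) h) v)) h) (((\f.(\g.(\h.((f h) g)))) u) h)))
Step 9: (\h.((((\f.(\g.(\h.((f h) (g h))))) h) v) (((\f.(\g.(\h.((f h) g)))) u) h)))
Step 10: (\h.(((\g.(\i.((h i) (g i)))) v) (((\f.(\g.(\h.((f h) g)))) u) h)))
Step 11: (\h.((\i.((h i) (v i))) (((\f.(\g.(\h.((f h) g)))) u) h)))
Step 12: (\h.((h (((\f.(\g.(\h.((f h) g)))) u) h)) (v (((\f.(\g.(\h.((f h) g)))) u) h))))
Step 13: (\h.((h ((\g.(\h.((u h) g))) h)) (v (((\f.(\g.(\h.((f h) g)))) u) h))))
Step 14: (\h.((h (\i.((u i) h))) (v (((\f.(\g.(\h.((f h) g)))) u) h))))
Step 15: (\h.((h (\i.((u i) h))) (v ((\g.(\h.((u h) g))) h))))
Step 16: (\h.((h (\i.((u i) h))) (v (\i.((u i) h)))))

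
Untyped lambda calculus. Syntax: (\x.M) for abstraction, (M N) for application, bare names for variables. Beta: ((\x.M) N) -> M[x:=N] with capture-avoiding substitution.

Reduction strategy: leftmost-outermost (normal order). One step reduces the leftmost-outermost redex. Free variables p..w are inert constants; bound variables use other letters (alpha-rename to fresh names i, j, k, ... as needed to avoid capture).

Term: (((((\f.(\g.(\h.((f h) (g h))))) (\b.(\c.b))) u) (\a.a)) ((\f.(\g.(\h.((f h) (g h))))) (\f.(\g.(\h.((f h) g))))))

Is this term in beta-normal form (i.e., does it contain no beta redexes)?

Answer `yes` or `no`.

Term: (((((\f.(\g.(\h.((f h) (g h))))) (\b.(\c.b))) u) (\a.a)) ((\f.(\g.(\h.((f h) (g h))))) (\f.(\g.(\h.((f h) g))))))
Found 2 beta redex(es).

Answer: no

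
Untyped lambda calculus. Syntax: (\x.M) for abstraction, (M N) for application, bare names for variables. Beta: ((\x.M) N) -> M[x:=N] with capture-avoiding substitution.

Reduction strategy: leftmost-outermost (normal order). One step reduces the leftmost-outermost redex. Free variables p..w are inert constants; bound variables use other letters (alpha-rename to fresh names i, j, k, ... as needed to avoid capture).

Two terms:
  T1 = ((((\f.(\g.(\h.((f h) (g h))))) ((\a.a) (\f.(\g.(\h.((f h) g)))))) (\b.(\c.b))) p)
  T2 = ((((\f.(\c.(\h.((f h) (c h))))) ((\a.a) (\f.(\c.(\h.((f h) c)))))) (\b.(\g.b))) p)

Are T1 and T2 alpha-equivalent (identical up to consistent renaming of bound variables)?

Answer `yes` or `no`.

Term 1: ((((\f.(\g.(\h.((f h) (g h))))) ((\a.a) (\f.(\g.(\h.((f h) g)))))) (\b.(\c.b))) p)
Term 2: ((((\f.(\c.(\h.((f h) (c h))))) ((\a.a) (\f.(\c.(\h.((f h) c)))))) (\b.(\g.b))) p)
Alpha-equivalence: compare structure up to binder renaming.
Result: True

Answer: yes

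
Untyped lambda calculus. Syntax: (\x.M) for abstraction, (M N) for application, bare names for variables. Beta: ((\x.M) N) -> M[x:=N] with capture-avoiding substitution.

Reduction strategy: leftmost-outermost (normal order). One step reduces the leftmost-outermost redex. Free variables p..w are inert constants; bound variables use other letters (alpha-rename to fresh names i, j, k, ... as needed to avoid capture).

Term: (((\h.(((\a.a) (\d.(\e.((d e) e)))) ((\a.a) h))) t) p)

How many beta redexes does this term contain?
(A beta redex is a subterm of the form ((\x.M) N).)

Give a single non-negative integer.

Term: (((\h.(((\a.a) (\d.(\e.((d e) e)))) ((\a.a) h))) t) p)
  Redex: ((\h.(((\a.a) (\d.(\e.((d e) e)))) ((\a.a) h))) t)
  Redex: ((\a.a) (\d.(\e.((d e) e))))
  Redex: ((\a.a) h)
Total redexes: 3

Answer: 3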